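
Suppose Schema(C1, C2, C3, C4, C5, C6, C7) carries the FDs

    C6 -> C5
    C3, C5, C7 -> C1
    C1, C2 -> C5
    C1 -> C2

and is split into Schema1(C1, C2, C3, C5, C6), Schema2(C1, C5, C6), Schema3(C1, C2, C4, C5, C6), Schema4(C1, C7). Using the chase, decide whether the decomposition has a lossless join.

No

Chase test. Columns are C1, C2, C3, C4, C5, C6, C7; row i has aⱼ where attribute j ∈ Schemai, else bᵢⱼ.
Initial tableau (one row per fragment):
  row 1: a1 a2 a3 b14 a5 a6 b17
  row 2: a1 b22 b23 b24 a5 a6 b27
  row 3: a1 a2 b33 a4 a5 a6 b37
  row 4: a1 b42 b43 b44 b45 b46 a7
Rows 1 and 2 agree on C1; apply C1→C2 and equate their C2 entries.
Rows 1 and 4 agree on C1; apply C1→C2 and equate their C2 entries.
Rows 1 and 4 agree on C1, C2; apply C1, C2→C5 and equate their C5 entries.
No row becomes fully distinguished — the join is lossy.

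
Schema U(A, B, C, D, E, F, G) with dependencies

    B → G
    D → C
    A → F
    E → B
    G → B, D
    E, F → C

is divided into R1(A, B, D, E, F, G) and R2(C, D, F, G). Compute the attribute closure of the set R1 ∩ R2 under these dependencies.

R1 ∩ R2 = {D, F, G}.
D → C applies, adding C
G → B, D applies, adding B
Closure: {B, C, D, F, G}.

B, C, D, F, G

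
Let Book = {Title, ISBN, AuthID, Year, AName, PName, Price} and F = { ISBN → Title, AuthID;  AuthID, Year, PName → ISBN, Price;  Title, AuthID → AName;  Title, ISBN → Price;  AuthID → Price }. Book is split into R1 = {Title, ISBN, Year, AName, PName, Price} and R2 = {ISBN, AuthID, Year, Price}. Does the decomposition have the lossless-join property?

Yes

Common attributes: R1 ∩ R2 = {ISBN, Year, Price}.
Closure of {ISBN, Year, Price}: ISBN → Title, AuthID applies, adding Title, AuthID; Title, AuthID → AName applies, adding AName. So (ISBN, Year, Price)⁺ = {Title, ISBN, AuthID, Year, AName, Price}.
This closure contains every attribute of R2, so R1 ∩ R2 → R2. The join is lossless.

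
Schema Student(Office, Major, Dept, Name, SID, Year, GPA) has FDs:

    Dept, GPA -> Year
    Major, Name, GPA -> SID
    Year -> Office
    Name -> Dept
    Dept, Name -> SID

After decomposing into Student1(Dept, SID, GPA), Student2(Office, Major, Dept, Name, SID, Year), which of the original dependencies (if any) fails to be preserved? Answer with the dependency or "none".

Dept, GPA -> Year

Check Dept, GPA → Year: no single fragment contains all of {Dept, Year, GPA}, and the restricted closure of {Dept, GPA} across the fragments never reaches {Year}.
Major, Name, GPA → SID is preserved.
Year → Office is preserved.
Name → Dept is preserved.
Dept, Name → SID is preserved.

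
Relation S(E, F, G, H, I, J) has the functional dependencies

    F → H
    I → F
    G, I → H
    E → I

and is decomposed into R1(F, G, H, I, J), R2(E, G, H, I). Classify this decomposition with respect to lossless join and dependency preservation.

lossy but dependency-preserving

Lossless test: (G, H, I)⁺ = {F, G, H, I}, which is a superkey of neither fragment — lossy.
Dependency preservation: every FD's attributes lie within a single fragment, so each can be enforced locally — preserved.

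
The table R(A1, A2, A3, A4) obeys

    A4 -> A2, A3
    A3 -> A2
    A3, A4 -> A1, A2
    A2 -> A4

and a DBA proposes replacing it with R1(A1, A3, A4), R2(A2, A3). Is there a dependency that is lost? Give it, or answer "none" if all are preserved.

none

A4 → A2, A3: restricted closure across fragments reaches A2, A3.
A3 → A2 lies within R2.
A3, A4 → A1, A2: restricted closure across fragments reaches A1, A2.
A2 → A4: restricted closure across fragments reaches A4.
Every dependency is enforceable on the fragments, so the decomposition is dependency-preserving.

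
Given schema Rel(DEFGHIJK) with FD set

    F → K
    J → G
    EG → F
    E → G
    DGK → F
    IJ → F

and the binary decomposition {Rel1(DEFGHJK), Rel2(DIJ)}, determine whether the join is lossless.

Common attributes: Rel1 ∩ Rel2 = {DJ}.
Closure of {DJ}: J → G applies, adding G. So (DJ)⁺ = {DGJ}.
The closure contains neither all of Rel1 = {DEFGHJK} nor all of Rel2 = {DIJ}, so the common attributes are not a superkey of either fragment. The join is lossy.

No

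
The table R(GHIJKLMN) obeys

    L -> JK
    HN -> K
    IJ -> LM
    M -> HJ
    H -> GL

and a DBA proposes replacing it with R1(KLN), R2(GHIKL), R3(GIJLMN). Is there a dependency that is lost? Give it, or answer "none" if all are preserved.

M -> HJ

Check M → HJ: no single fragment contains all of {HJM}, and the restricted closure of {M} across the fragments never reaches {HJ}.
L → JK is preserved.
HN → K is preserved.
IJ → LM is preserved.
H → GL is preserved.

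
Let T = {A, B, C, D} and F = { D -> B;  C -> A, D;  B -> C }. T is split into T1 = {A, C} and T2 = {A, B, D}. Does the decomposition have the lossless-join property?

No

Common attributes: T1 ∩ T2 = {A}.
No dependency enlarges {A}, so (A)⁺ = {A}.
The closure contains neither all of T1 = {A, C} nor all of T2 = {A, B, D}, so the common attributes are not a superkey of either fragment. The join is lossy.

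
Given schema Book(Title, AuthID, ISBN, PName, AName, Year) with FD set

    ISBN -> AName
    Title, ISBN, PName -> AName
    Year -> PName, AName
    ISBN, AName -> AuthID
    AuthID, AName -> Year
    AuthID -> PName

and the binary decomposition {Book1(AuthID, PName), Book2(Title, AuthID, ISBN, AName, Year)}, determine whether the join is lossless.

Common attributes: Book1 ∩ Book2 = {AuthID}.
Closure of {AuthID}: AuthID → PName applies, adding PName. So (AuthID)⁺ = {AuthID, PName}.
This closure contains every attribute of Book1, so Book1 ∩ Book2 → Book1. The join is lossless.

Yes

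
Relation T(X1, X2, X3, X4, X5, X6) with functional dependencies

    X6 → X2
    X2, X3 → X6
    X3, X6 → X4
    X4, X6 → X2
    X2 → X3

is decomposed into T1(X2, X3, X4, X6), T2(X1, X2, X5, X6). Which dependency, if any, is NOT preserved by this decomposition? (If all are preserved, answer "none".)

X6 → X2 lies within T1.
X2, X3 → X6 lies within T1.
X3, X6 → X4 lies within T1.
X4, X6 → X2 lies within T1.
X2 → X3 lies within T1.
Every dependency is enforceable on the fragments, so the decomposition is dependency-preserving.

none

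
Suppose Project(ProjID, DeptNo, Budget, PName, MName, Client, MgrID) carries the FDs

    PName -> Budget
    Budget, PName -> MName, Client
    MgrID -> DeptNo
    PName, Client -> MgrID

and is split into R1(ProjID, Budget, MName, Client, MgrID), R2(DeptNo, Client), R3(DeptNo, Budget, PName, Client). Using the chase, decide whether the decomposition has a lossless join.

No

Chase test. Columns are ProjID, DeptNo, Budget, PName, MName, Client, MgrID; row i has aⱼ where attribute j ∈ Ri, else bᵢⱼ.
Initial tableau (one row per fragment):
  row 1: a1 b12 a3 b14 a5 a6 a7
  row 2: b21 a2 b23 b24 b25 a6 b27
  row 3: b31 a2 a3 a4 b35 a6 b37
No row becomes fully distinguished — the join is lossy.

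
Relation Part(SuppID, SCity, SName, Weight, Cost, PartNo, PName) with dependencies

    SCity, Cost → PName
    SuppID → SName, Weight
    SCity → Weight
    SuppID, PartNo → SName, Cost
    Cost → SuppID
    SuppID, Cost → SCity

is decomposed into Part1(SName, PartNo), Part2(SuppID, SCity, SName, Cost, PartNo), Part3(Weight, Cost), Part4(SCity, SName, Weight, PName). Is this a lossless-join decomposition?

No

Chase test. Columns are SuppID, SCity, SName, Weight, Cost, PartNo, PName; row i has aⱼ where attribute j ∈ Parti, else bᵢⱼ.
Initial tableau (one row per fragment):
  row 1: b11 b12 a3 b14 b15 a6 b17
  row 2: a1 a2 a3 b24 a5 a6 b27
  row 3: b31 b32 b33 a4 a5 b36 b37
  row 4: b41 a2 a3 a4 b45 b46 a7
Rows 2 and 4 agree on SCity; apply SCity→Weight and equate their Weight entries.
Rows 2 and 3 agree on Cost; apply Cost→SuppID and equate their SuppID entries.
Rows 2 and 3 agree on SuppID, Cost; apply SuppID, Cost→SCity and equate their SCity entries.
Rows 2 and 3 agree on SCity, Cost; apply SCity, Cost→PName and equate their PName entries.
Rows 2 and 3 agree on SuppID; apply SuppID→SName, Weight and equate their SName, Weight entries.
No row becomes fully distinguished — the join is lossy.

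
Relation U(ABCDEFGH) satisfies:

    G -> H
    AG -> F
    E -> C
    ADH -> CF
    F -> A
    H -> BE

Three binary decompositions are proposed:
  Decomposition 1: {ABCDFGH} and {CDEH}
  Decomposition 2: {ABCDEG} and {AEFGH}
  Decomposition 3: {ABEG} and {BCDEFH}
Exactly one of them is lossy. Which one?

Decomposition 3

Decomposition 1: common = {CDH}, closure = {BCDEH} → lossless.
Decomposition 2: common = {AEG}, closure = {ABCEFGH} → lossless.
Decomposition 3: common = {BE}, closure = {BCE} → lossy.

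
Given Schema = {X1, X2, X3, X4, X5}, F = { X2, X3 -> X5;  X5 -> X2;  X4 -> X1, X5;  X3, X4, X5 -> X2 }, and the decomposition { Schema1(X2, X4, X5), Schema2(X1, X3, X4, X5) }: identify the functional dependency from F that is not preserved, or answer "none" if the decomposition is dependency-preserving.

X2, X3 -> X5

Check X2, X3 → X5: no single fragment contains all of {X2, X3, X5}, and the restricted closure of {X2, X3} across the fragments never reaches {X5}.
X5 → X2 is preserved.
X4 → X1, X5 is preserved.
X3, X4, X5 → X2 is preserved.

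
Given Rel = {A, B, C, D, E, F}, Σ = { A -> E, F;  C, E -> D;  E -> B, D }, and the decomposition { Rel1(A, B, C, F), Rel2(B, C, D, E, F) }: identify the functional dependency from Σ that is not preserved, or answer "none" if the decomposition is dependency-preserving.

Check A → E, F: no single fragment contains all of {A, E, F}, and the restricted closure of {A} across the fragments never reaches {E, F}.
C, E → D is preserved.
E → B, D is preserved.

A -> E, F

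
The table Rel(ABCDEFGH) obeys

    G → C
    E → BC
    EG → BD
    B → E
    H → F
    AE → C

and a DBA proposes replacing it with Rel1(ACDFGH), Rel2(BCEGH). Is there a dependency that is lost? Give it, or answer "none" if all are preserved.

EG → BD

Check EG → BD: no single fragment contains all of {BDEG}, and the restricted closure of {EG} across the fragments never reaches {BD}.
G → C is preserved.
E → BC is preserved.
B → E is preserved.
H → F is preserved.
AE → C is preserved.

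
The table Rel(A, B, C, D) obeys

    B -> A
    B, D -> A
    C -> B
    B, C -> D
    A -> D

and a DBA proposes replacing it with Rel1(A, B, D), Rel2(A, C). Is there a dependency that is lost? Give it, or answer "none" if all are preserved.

Check C → B: no single fragment contains all of {B, C}, and the restricted closure of {C} across the fragments never reaches {B}.
B → A is preserved.
B, D → A is preserved.
B, C → D is preserved.
A → D is preserved.

C -> B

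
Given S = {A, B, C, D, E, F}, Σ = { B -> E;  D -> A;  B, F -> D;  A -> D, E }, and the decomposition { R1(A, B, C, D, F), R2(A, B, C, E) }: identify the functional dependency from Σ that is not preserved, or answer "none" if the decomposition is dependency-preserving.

B → E lies within R2.
D → A lies within R1.
B, F → D lies within R1.
A → D, E: restricted closure across fragments reaches D, E.
Every dependency is enforceable on the fragments, so the decomposition is dependency-preserving.

none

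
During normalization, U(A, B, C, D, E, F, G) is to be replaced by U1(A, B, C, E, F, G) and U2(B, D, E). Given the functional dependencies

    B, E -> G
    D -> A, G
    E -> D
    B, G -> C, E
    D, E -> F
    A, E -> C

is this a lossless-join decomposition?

Yes

Common attributes: U1 ∩ U2 = {B, E}.
Closure of {B, E}: B, E → G applies, adding G; E → D applies, adding D; B, G → C, E applies, adding C; D, E → F applies, adding F; D → A, G applies, adding A. So (B, E)⁺ = {A, B, C, D, E, F, G}.
This closure contains every attribute of U1, so U1 ∩ U2 → U1. The join is lossless.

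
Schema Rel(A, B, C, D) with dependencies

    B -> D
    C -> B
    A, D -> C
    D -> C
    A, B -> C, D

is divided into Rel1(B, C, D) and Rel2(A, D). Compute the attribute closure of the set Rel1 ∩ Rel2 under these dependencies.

B, C, D

Rel1 ∩ Rel2 = {D}.
D → C applies, adding C
C → B applies, adding B
Closure: {B, C, D}.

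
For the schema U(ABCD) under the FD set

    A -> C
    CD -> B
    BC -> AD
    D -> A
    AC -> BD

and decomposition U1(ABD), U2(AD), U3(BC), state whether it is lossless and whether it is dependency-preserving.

Lossless test (chase): Rows 1 and 2 agree on A; apply A→C and equate their C entries. Rows 1 and 2 agree on CD; apply CD→B and equate their B entries. No row becomes fully distinguished — the join is lossy.
Dependency preservation: the restricted closure of {A} across the fragments never reaches {C}, so A → C cannot be enforced without a join — not preserved.

lossy and not dependency-preserving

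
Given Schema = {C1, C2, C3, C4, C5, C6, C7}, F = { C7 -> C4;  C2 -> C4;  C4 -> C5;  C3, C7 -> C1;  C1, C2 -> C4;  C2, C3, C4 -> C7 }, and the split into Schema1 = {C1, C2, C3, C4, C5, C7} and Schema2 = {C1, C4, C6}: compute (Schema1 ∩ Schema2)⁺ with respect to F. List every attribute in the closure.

Schema1 ∩ Schema2 = {C1, C4}.
C4 → C5 applies, adding C5
Closure: {C1, C4, C5}.

C1, C4, C5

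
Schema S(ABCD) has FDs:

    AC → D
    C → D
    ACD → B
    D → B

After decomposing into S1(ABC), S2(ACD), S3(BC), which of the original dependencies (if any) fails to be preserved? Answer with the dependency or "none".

D → B

Check D → B: no single fragment contains all of {BD}, and the restricted closure of {D} across the fragments never reaches {B}.
AC → D is preserved.
C → D is preserved.
ACD → B is preserved.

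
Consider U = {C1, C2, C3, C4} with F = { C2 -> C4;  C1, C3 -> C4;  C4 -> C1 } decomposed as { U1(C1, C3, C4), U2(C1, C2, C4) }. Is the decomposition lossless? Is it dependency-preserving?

Lossless test: (C1, C4)⁺ = {C1, C4}, which is a superkey of neither fragment — lossy.
Dependency preservation: every FD's attributes lie within a single fragment, so each can be enforced locally — preserved.

lossy but dependency-preserving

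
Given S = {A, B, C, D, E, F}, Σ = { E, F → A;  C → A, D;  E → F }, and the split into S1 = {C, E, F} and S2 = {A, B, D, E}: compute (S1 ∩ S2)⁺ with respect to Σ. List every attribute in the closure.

S1 ∩ S2 = {E}.
E → F applies, adding F
E, F → A applies, adding A
Closure: {A, E, F}.

A, E, F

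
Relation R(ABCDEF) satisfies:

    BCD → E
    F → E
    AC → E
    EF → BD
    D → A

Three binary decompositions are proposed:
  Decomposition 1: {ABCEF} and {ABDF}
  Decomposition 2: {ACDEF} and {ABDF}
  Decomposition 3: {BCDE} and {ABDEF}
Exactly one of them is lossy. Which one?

Decomposition 3

Decomposition 1: common = {ABF}, closure = {ABDEF} → lossless.
Decomposition 2: common = {ADF}, closure = {ABDEF} → lossless.
Decomposition 3: common = {BDE}, closure = {ABDE} → lossy.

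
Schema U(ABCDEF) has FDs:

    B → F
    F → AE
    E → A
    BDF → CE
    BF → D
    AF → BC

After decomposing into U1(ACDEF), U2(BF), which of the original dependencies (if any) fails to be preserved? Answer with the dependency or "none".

B → F lies within U2.
F → AE lies within U1.
E → A lies within U1.
BDF → CE: restricted closure across fragments reaches CE.
BF → D: restricted closure across fragments reaches D.
AF → BC: restricted closure across fragments reaches BC.
Every dependency is enforceable on the fragments, so the decomposition is dependency-preserving.

none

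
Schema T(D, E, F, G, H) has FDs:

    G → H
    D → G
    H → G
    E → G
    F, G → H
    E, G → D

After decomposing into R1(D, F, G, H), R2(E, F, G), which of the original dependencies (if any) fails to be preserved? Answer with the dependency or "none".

E, G → D

Check E, G → D: no single fragment contains all of {D, E, G}, and the restricted closure of {E, G} across the fragments never reaches {D}.
G → H is preserved.
D → G is preserved.
H → G is preserved.
E → G is preserved.
F, G → H is preserved.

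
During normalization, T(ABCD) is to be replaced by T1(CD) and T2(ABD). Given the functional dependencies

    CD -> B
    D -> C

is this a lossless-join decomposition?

Yes

Common attributes: T1 ∩ T2 = {D}.
Closure of {D}: D → C applies, adding C; CD → B applies, adding B. So (D)⁺ = {BCD}.
This closure contains every attribute of T1, so T1 ∩ T2 → T1. The join is lossless.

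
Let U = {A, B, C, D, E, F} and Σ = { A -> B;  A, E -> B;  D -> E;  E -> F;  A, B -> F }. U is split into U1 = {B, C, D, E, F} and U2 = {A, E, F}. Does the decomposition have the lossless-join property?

No

Common attributes: U1 ∩ U2 = {E, F}.
No dependency enlarges {E, F}, so (E, F)⁺ = {E, F}.
The closure contains neither all of U1 = {B, C, D, E, F} nor all of U2 = {A, E, F}, so the common attributes are not a superkey of either fragment. The join is lossy.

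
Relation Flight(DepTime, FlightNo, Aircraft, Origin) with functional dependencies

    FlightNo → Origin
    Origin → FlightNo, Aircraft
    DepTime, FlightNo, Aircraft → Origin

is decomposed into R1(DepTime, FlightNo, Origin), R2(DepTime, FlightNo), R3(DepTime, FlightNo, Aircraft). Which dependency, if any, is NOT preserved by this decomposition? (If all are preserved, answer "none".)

none

FlightNo → Origin lies within R1.
Origin → FlightNo, Aircraft: restricted closure across fragments reaches FlightNo, Aircraft.
DepTime, FlightNo, Aircraft → Origin: restricted closure across fragments reaches Origin.
Every dependency is enforceable on the fragments, so the decomposition is dependency-preserving.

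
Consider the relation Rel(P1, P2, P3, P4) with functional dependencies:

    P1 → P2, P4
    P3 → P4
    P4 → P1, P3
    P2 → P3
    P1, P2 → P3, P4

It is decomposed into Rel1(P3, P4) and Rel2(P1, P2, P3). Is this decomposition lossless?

Yes

Common attributes: Rel1 ∩ Rel2 = {P3}.
Closure of {P3}: P3 → P4 applies, adding P4; P4 → P1, P3 applies, adding P1; P1 → P2, P4 applies, adding P2. So (P3)⁺ = {P1, P2, P3, P4}.
This closure contains every attribute of Rel1, so Rel1 ∩ Rel2 → Rel1. The join is lossless.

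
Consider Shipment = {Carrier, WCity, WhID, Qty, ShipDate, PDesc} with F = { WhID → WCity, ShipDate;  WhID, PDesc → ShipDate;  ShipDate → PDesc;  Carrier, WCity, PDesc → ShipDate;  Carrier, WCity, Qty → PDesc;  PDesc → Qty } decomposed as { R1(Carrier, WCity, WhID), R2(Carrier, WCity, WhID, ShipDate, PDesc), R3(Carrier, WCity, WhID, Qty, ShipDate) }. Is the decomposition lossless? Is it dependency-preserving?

lossless but not dependency-preserving

Lossless test (chase): Rows 1 and 2 agree on WhID; apply WhID→WCity, ShipDate and equate their WCity, ShipDate entries. Rows 1 and 2 agree on ShipDate; apply ShipDate→PDesc and equate their PDesc entries. Rows 1 and 3 agree on ShipDate; apply ShipDate→PDesc and equate their PDesc entries. Rows 1 and 2 agree on PDesc; apply PDesc→Qty and equate their Qty entries. Rows 1 and 3 agree on PDesc; apply PDesc→Qty and equate their Qty entries. Row 1 is now all distinguished symbols — the join is lossless.
Dependency preservation: the restricted closure of {PDesc} across the fragments never reaches {Qty}, so PDesc → Qty cannot be enforced without a join — not preserved.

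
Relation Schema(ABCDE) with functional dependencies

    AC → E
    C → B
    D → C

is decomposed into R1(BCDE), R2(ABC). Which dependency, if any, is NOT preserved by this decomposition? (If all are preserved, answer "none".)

AC → E

Check AC → E: no single fragment contains all of {ACE}, and the restricted closure of {AC} across the fragments never reaches {E}.
C → B is preserved.
D → C is preserved.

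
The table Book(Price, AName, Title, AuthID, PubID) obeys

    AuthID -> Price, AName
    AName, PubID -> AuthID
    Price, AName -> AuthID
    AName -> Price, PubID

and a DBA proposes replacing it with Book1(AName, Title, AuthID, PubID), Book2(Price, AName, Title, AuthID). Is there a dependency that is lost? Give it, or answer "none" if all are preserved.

none

AuthID → Price, AName lies within Book2.
AName, PubID → AuthID lies within Book1.
Price, AName → AuthID lies within Book2.
AName → Price, PubID: restricted closure across fragments reaches Price, PubID.
Every dependency is enforceable on the fragments, so the decomposition is dependency-preserving.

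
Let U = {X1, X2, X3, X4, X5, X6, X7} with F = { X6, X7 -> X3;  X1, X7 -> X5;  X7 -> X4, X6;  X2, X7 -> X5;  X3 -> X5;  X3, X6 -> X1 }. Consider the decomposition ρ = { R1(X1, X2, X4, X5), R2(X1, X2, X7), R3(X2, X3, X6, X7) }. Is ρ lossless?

No

Chase test. Columns are X1, X2, X3, X4, X5, X6, X7; row i has aⱼ where attribute j ∈ Ri, else bᵢⱼ.
Initial tableau (one row per fragment):
  row 1: a1 a2 b13 a4 a5 b16 b17
  row 2: a1 a2 b23 b24 b25 b26 a7
  row 3: b31 a2 a3 b34 b35 a6 a7
Rows 2 and 3 agree on X7; apply X7→X4, X6 and equate their X4, X6 entries.
Rows 2 and 3 agree on X2, X7; apply X2, X7→X5 and equate their X5 entries.
Rows 2 and 3 agree on X6, X7; apply X6, X7→X3 and equate their X3 entries.
Rows 2 and 3 agree on X3, X6; apply X3, X6→X1 and equate their X1 entries.
No row becomes fully distinguished — the join is lossy.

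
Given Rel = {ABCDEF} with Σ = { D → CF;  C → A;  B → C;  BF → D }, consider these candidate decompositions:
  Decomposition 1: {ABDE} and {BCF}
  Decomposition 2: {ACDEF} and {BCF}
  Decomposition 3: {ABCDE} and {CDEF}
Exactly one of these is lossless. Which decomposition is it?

Decomposition 1: common = {B}, closure = {ABC} → lossy.
Decomposition 2: common = {CF}, closure = {ACF} → lossy.
Decomposition 3: common = {CDE}, closure = {ACDEF} → lossless.

Decomposition 3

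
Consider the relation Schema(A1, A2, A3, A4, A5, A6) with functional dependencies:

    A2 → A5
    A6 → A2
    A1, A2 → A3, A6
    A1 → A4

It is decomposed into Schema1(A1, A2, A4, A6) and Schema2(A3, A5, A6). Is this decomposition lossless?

No

Common attributes: Schema1 ∩ Schema2 = {A6}.
Closure of {A6}: A6 → A2 applies, adding A2; A2 → A5 applies, adding A5. So (A6)⁺ = {A2, A5, A6}.
The closure contains neither all of Schema1 = {A1, A2, A4, A6} nor all of Schema2 = {A3, A5, A6}, so the common attributes are not a superkey of either fragment. The join is lossy.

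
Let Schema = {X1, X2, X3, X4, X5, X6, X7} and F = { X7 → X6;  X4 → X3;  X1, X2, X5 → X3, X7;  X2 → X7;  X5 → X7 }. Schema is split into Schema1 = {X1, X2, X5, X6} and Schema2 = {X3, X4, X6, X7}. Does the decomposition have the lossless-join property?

No

Common attributes: Schema1 ∩ Schema2 = {X6}.
No dependency enlarges {X6}, so (X6)⁺ = {X6}.
The closure contains neither all of Schema1 = {X1, X2, X5, X6} nor all of Schema2 = {X3, X4, X6, X7}, so the common attributes are not a superkey of either fragment. The join is lossy.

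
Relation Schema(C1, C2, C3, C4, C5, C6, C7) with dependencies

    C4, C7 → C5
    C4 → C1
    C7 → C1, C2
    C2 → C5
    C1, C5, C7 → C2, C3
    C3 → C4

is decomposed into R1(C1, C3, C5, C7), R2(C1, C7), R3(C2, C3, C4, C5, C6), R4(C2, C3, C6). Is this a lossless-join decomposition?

No

Chase test. Columns are C1, C2, C3, C4, C5, C6, C7; row i has aⱼ where attribute j ∈ Ri, else bᵢⱼ.
Initial tableau (one row per fragment):
  row 1: a1 b12 a3 b14 a5 b16 a7
  row 2: a1 b22 b23 b24 b25 b26 a7
  row 3: b31 a2 a3 a4 a5 a6 b37
  row 4: b41 a2 a3 b44 b45 a6 b47
Rows 1 and 2 agree on C7; apply C7→C1, C2 and equate their C1, C2 entries.
Rows 1 and 2 agree on C2; apply C2→C5 and equate their C5 entries.
Rows 3 and 4 agree on C2; apply C2→C5 and equate their C5 entries.
Rows 1 and 2 agree on C1, C5, C7; apply C1, C5, C7→C2, C3 and equate their C2, C3 entries.
Rows 1 and 2 agree on C3; apply C3→C4 and equate their C4 entries.
Rows 1 and 3 agree on C3; apply C3→C4 and equate their C4 entries.
Rows 1 and 4 agree on C3; apply C3→C4 and equate their C4 entries.
Rows 1 and 3 agree on C4; apply C4→C1 and equate their C1 entries.
Rows 1 and 4 agree on C4; apply C4→C1 and equate their C1 entries.
No row becomes fully distinguished — the join is lossy.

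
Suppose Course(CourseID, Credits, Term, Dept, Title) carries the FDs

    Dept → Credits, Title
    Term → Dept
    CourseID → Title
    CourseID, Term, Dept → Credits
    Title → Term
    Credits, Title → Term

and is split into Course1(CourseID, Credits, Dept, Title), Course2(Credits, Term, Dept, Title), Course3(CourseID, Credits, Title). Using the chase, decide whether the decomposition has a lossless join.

Chase test. Columns are CourseID, Credits, Term, Dept, Title; row i has aⱼ where attribute j ∈ Coursei, else bᵢⱼ.
Initial tableau (one row per fragment):
  row 1: a1 a2 b13 a4 a5
  row 2: b21 a2 a3 a4 a5
  row 3: a1 a2 b33 b34 a5
Rows 1 and 2 agree on Title; apply Title→Term and equate their Term entries.
Rows 1 and 3 agree on Title; apply Title→Term and equate their Term entries.
Rows 1 and 3 agree on Term; apply Term→Dept and equate their Dept entries.
Row 1 is now all distinguished symbols — the join is lossless.

Yes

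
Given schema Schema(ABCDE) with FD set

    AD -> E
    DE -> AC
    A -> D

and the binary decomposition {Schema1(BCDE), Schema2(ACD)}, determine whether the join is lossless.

No

Common attributes: Schema1 ∩ Schema2 = {CD}.
No dependency enlarges {CD}, so (CD)⁺ = {CD}.
The closure contains neither all of Schema1 = {BCDE} nor all of Schema2 = {ACD}, so the common attributes are not a superkey of either fragment. The join is lossy.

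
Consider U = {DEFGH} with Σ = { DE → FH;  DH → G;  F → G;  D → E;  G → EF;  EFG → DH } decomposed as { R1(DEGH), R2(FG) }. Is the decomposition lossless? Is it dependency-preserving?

Lossless test: (G)⁺ = {DEFGH}, which contains all of one fragment — lossless.
Dependency preservation: DE → FH; G → EF; EFG → DH are not contained in any single fragment, but the restricted closure of each left-hand side across the fragments still reaches the right-hand side; the remaining FDs each lie inside some fragment. All dependencies are preserved.

lossless and dependency-preserving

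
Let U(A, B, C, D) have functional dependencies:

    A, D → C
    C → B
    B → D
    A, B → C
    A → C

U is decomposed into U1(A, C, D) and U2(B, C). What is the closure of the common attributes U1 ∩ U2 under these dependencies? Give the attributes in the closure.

U1 ∩ U2 = {C}.
C → B applies, adding B
B → D applies, adding D
Closure: {B, C, D}.

B, C, D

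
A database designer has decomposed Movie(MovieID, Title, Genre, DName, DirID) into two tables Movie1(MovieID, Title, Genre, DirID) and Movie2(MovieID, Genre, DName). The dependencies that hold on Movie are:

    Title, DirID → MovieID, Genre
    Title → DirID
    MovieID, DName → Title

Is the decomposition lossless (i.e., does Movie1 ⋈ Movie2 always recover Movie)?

No

Common attributes: Movie1 ∩ Movie2 = {MovieID, Genre}.
No dependency enlarges {MovieID, Genre}, so (MovieID, Genre)⁺ = {MovieID, Genre}.
The closure contains neither all of Movie1 = {MovieID, Title, Genre, DirID} nor all of Movie2 = {MovieID, Genre, DName}, so the common attributes are not a superkey of either fragment. The join is lossy.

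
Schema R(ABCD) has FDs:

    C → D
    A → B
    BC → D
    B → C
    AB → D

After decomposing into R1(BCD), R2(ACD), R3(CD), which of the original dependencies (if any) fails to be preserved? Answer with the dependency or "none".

A → B

Check A → B: no single fragment contains all of {AB}, and the restricted closure of {A} across the fragments never reaches {B}.
C → D is preserved.
BC → D is preserved.
B → C is preserved.
AB → D is preserved.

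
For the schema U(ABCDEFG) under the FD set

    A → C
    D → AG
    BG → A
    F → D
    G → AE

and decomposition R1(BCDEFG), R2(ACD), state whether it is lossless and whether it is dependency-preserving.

Lossless test: (CD)⁺ = {ACDEG}, which contains all of one fragment — lossless.
Dependency preservation: the restricted closure of {BG} across the fragments never reaches {A}, so BG → A cannot be enforced without a join — not preserved.

lossless but not dependency-preserving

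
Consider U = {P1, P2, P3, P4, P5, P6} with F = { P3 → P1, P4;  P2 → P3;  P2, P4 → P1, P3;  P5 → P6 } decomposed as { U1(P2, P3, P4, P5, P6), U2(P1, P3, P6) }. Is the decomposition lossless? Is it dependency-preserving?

lossless and dependency-preserving

Lossless test: (P3, P6)⁺ = {P1, P3, P4, P6}, which contains all of one fragment — lossless.
Dependency preservation: P3 → P1, P4; P2, P4 → P1, P3 are not contained in any single fragment, but the restricted closure of each left-hand side across the fragments still reaches the right-hand side; the remaining FDs each lie inside some fragment. All dependencies are preserved.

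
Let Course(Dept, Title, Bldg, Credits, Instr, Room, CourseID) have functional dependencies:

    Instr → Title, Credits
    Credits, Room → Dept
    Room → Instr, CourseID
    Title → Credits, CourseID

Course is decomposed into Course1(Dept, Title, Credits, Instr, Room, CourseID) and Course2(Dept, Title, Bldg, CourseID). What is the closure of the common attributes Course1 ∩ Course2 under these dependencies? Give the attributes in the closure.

Dept, Title, Credits, CourseID

Course1 ∩ Course2 = {Dept, Title, CourseID}.
Title → Credits, CourseID applies, adding Credits
Closure: {Dept, Title, Credits, CourseID}.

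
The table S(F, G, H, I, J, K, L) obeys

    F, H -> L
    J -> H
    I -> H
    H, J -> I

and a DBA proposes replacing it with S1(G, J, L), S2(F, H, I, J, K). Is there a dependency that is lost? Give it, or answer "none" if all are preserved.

Check F, H → L: no single fragment contains all of {F, H, L}, and the restricted closure of {F, H} across the fragments never reaches {L}.
J → H is preserved.
I → H is preserved.
H, J → I is preserved.

F, H -> L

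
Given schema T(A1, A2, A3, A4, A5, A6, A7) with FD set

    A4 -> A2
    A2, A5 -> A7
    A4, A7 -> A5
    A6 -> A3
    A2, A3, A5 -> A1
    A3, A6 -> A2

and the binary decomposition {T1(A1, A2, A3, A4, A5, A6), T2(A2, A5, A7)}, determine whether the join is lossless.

Common attributes: T1 ∩ T2 = {A2, A5}.
Closure of {A2, A5}: A2, A5 → A7 applies, adding A7. So (A2, A5)⁺ = {A2, A5, A7}.
This closure contains every attribute of T2, so T1 ∩ T2 → T2. The join is lossless.

Yes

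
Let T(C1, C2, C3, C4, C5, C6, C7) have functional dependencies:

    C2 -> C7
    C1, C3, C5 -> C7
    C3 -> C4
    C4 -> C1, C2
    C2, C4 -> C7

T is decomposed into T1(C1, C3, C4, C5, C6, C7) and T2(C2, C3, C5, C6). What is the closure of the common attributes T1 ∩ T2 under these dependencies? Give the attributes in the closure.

C1, C2, C3, C4, C5, C6, C7

T1 ∩ T2 = {C3, C5, C6}.
C3 → C4 applies, adding C4
C4 → C1, C2 applies, adding C1, C2
C2, C4 → C7 applies, adding C7
Closure: {C1, C2, C3, C4, C5, C6, C7}.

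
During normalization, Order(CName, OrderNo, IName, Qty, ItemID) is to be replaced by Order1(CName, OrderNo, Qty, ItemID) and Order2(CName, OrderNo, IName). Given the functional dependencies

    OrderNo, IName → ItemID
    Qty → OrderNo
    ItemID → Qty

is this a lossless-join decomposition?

No

Common attributes: Order1 ∩ Order2 = {CName, OrderNo}.
No dependency enlarges {CName, OrderNo}, so (CName, OrderNo)⁺ = {CName, OrderNo}.
The closure contains neither all of Order1 = {CName, OrderNo, Qty, ItemID} nor all of Order2 = {CName, OrderNo, IName}, so the common attributes are not a superkey of either fragment. The join is lossy.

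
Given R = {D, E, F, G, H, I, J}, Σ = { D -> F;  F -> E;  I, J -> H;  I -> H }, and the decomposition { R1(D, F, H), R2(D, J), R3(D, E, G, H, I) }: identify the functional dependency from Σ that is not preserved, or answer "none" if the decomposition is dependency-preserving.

F -> E

Check F → E: no single fragment contains all of {E, F}, and the restricted closure of {F} across the fragments never reaches {E}.
D → F is preserved.
I, J → H is preserved.
I → H is preserved.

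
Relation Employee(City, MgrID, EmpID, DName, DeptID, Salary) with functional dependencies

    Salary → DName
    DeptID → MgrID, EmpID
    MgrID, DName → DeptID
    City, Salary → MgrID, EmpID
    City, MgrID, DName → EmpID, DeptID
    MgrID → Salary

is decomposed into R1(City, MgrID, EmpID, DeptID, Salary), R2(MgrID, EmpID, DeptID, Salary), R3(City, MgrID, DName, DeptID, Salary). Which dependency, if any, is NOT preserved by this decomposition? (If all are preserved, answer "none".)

none

Salary → DName lies within R3.
DeptID → MgrID, EmpID lies within R1.
MgrID, DName → DeptID lies within R3.
City, Salary → MgrID, EmpID lies within R1.
City, MgrID, DName → EmpID, DeptID: restricted closure across fragments reaches EmpID, DeptID.
MgrID → Salary lies within R1.
Every dependency is enforceable on the fragments, so the decomposition is dependency-preserving.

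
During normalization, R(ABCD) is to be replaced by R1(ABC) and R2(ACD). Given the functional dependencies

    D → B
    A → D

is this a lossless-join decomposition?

Common attributes: R1 ∩ R2 = {AC}.
Closure of {AC}: A → D applies, adding D; D → B applies, adding B. So (AC)⁺ = {ABCD}.
This closure contains every attribute of R1, so R1 ∩ R2 → R1. The join is lossless.

Yes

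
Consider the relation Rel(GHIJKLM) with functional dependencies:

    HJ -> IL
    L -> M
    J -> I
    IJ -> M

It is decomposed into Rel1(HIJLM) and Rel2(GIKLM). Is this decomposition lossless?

No

Common attributes: Rel1 ∩ Rel2 = {ILM}.
No dependency enlarges {ILM}, so (ILM)⁺ = {ILM}.
The closure contains neither all of Rel1 = {HIJLM} nor all of Rel2 = {GIKLM}, so the common attributes are not a superkey of either fragment. The join is lossy.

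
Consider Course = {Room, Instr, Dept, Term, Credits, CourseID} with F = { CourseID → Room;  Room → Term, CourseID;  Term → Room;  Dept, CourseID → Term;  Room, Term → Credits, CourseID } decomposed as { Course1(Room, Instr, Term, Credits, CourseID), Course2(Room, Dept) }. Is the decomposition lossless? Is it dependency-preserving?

Lossless test: (Room)⁺ = {Room, Term, Credits, CourseID}, which is a superkey of neither fragment — lossy.
Dependency preservation: Dept, CourseID → Term is not contained in any single fragment, but the restricted closure of its left-hand side across the fragments still reaches the right-hand side; the remaining FDs each lie inside some fragment. All dependencies are preserved.

lossy but dependency-preserving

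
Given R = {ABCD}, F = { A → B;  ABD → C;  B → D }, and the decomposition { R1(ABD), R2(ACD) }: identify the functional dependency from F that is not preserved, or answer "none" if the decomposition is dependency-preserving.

none

A → B lies within R1.
ABD → C: restricted closure across fragments reaches C.
B → D lies within R1.
Every dependency is enforceable on the fragments, so the decomposition is dependency-preserving.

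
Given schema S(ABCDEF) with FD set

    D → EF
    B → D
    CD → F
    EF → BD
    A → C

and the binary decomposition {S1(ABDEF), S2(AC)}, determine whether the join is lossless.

Common attributes: S1 ∩ S2 = {A}.
Closure of {A}: A → C applies, adding C. So (A)⁺ = {AC}.
This closure contains every attribute of S2, so S1 ∩ S2 → S2. The join is lossless.

Yes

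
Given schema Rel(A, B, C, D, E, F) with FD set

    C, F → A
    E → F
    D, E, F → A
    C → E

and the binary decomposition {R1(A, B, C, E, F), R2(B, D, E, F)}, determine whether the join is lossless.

No

Common attributes: R1 ∩ R2 = {B, E, F}.
No dependency enlarges {B, E, F}, so (B, E, F)⁺ = {B, E, F}.
The closure contains neither all of R1 = {A, B, C, E, F} nor all of R2 = {B, D, E, F}, so the common attributes are not a superkey of either fragment. The join is lossy.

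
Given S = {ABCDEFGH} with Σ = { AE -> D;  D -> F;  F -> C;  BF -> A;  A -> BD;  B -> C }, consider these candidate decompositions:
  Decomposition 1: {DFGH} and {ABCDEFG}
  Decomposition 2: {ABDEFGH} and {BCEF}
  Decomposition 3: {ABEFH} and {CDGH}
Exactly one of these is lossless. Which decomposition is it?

Decomposition 1: common = {DFG}, closure = {CDFG} → lossy.
Decomposition 2: common = {BEF}, closure = {ABCDEF} → lossless.
Decomposition 3: common = {H}, closure = {H} → lossy.

Decomposition 2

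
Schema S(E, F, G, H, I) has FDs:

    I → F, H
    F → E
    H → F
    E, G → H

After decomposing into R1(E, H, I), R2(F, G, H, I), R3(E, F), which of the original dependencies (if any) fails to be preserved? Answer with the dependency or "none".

E, G → H

Check E, G → H: no single fragment contains all of {E, G, H}, and the restricted closure of {E, G} across the fragments never reaches {H}.
I → F, H is preserved.
F → E is preserved.
H → F is preserved.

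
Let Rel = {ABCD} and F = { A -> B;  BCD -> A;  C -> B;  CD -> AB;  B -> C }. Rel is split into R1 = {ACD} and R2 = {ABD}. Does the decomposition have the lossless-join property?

Common attributes: R1 ∩ R2 = {AD}.
Closure of {AD}: A → B applies, adding B; B → C applies, adding C. So (AD)⁺ = {ABCD}.
This closure contains every attribute of R1, so R1 ∩ R2 → R1. The join is lossless.

Yes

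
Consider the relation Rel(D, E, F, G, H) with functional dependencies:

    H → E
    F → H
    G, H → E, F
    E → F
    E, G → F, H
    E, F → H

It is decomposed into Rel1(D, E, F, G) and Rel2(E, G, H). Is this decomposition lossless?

Yes

Common attributes: Rel1 ∩ Rel2 = {E, G}.
Closure of {E, G}: E → F applies, adding F; E, G → F, H applies, adding H. So (E, G)⁺ = {E, F, G, H}.
This closure contains every attribute of Rel2, so Rel1 ∩ Rel2 → Rel2. The join is lossless.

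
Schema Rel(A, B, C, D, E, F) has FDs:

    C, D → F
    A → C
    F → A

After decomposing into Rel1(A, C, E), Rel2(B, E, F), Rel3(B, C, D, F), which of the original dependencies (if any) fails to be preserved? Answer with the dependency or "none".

F → A

Check F → A: no single fragment contains all of {A, F}, and the restricted closure of {F} across the fragments never reaches {A}.
C, D → F is preserved.
A → C is preserved.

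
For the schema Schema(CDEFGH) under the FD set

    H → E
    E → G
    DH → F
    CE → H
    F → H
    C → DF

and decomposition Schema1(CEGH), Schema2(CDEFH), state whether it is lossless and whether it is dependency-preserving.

lossless and dependency-preserving

Lossless test: (CEH)⁺ = {CDEFGH}, which contains all of one fragment — lossless.
Dependency preservation: every FD's attributes lie within a single fragment, so each can be enforced locally — preserved.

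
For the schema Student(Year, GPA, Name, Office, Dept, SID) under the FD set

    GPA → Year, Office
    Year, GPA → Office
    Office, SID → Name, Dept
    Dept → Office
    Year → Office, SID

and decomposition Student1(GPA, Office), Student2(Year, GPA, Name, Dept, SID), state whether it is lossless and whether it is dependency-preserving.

lossless but not dependency-preserving

Lossless test: (GPA)⁺ = {Year, GPA, Name, Office, Dept, SID}, which contains all of one fragment — lossless.
Dependency preservation: the restricted closure of {Office, SID} across the fragments never reaches {Name, Dept}, so Office, SID → Name, Dept cannot be enforced without a join — not preserved.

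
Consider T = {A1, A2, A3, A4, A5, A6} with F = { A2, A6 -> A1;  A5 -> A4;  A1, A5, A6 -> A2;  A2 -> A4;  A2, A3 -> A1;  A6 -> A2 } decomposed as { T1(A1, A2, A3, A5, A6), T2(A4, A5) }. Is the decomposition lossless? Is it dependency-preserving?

Lossless test: (A5)⁺ = {A4, A5}, which contains all of one fragment — lossless.
Dependency preservation: the restricted closure of {A2} across the fragments never reaches {A4}, so A2 → A4 cannot be enforced without a join — not preserved.

lossless but not dependency-preserving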